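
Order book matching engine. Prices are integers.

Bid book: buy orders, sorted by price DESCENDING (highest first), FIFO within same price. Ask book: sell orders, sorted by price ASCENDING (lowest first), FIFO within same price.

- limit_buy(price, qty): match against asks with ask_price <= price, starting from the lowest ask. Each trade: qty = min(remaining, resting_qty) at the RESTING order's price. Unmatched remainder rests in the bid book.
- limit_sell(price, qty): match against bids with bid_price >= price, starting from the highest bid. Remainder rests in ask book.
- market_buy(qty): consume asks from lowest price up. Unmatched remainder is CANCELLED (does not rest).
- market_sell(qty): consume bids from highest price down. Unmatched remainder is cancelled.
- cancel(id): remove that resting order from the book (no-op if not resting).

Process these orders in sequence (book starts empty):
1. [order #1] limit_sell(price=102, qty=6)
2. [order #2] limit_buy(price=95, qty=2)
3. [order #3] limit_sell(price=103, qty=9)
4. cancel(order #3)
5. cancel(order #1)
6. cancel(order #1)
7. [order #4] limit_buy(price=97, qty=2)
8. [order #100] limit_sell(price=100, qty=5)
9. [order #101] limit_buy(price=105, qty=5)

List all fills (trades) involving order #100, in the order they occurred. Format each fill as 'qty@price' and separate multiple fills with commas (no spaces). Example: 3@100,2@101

Answer: 5@100

Derivation:
After op 1 [order #1] limit_sell(price=102, qty=6): fills=none; bids=[-] asks=[#1:6@102]
After op 2 [order #2] limit_buy(price=95, qty=2): fills=none; bids=[#2:2@95] asks=[#1:6@102]
After op 3 [order #3] limit_sell(price=103, qty=9): fills=none; bids=[#2:2@95] asks=[#1:6@102 #3:9@103]
After op 4 cancel(order #3): fills=none; bids=[#2:2@95] asks=[#1:6@102]
After op 5 cancel(order #1): fills=none; bids=[#2:2@95] asks=[-]
After op 6 cancel(order #1): fills=none; bids=[#2:2@95] asks=[-]
After op 7 [order #4] limit_buy(price=97, qty=2): fills=none; bids=[#4:2@97 #2:2@95] asks=[-]
After op 8 [order #100] limit_sell(price=100, qty=5): fills=none; bids=[#4:2@97 #2:2@95] asks=[#100:5@100]
After op 9 [order #101] limit_buy(price=105, qty=5): fills=#101x#100:5@100; bids=[#4:2@97 #2:2@95] asks=[-]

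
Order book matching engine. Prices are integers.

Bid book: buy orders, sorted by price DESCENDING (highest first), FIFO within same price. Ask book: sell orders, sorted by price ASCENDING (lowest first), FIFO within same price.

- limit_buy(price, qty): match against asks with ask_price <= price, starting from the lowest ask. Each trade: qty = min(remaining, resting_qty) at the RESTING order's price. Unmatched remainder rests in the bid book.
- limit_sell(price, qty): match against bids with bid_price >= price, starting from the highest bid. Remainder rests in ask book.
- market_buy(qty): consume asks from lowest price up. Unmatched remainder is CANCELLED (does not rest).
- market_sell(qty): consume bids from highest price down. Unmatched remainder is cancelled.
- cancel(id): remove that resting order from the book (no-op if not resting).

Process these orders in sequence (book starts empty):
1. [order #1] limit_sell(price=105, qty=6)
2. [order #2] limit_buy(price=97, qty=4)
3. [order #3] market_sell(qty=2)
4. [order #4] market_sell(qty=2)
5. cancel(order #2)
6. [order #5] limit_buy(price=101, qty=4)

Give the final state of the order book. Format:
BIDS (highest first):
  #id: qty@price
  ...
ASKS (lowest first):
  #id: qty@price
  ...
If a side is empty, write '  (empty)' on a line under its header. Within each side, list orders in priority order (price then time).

After op 1 [order #1] limit_sell(price=105, qty=6): fills=none; bids=[-] asks=[#1:6@105]
After op 2 [order #2] limit_buy(price=97, qty=4): fills=none; bids=[#2:4@97] asks=[#1:6@105]
After op 3 [order #3] market_sell(qty=2): fills=#2x#3:2@97; bids=[#2:2@97] asks=[#1:6@105]
After op 4 [order #4] market_sell(qty=2): fills=#2x#4:2@97; bids=[-] asks=[#1:6@105]
After op 5 cancel(order #2): fills=none; bids=[-] asks=[#1:6@105]
After op 6 [order #5] limit_buy(price=101, qty=4): fills=none; bids=[#5:4@101] asks=[#1:6@105]

Answer: BIDS (highest first):
  #5: 4@101
ASKS (lowest first):
  #1: 6@105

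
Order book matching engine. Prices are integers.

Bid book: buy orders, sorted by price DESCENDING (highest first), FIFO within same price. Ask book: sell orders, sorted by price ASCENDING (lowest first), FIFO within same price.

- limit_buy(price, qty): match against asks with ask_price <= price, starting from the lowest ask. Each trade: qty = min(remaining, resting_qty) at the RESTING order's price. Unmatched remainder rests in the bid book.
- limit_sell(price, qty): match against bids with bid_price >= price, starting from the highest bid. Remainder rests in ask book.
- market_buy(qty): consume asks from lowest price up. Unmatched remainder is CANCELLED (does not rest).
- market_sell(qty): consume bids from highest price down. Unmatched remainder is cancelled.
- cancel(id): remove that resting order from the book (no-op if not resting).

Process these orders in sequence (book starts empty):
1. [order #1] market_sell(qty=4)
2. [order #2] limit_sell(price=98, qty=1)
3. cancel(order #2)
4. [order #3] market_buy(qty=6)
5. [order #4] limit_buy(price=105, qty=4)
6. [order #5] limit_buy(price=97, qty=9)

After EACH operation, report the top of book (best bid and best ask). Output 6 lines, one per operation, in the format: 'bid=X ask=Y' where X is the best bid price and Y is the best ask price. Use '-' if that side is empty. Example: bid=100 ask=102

After op 1 [order #1] market_sell(qty=4): fills=none; bids=[-] asks=[-]
After op 2 [order #2] limit_sell(price=98, qty=1): fills=none; bids=[-] asks=[#2:1@98]
After op 3 cancel(order #2): fills=none; bids=[-] asks=[-]
After op 4 [order #3] market_buy(qty=6): fills=none; bids=[-] asks=[-]
After op 5 [order #4] limit_buy(price=105, qty=4): fills=none; bids=[#4:4@105] asks=[-]
After op 6 [order #5] limit_buy(price=97, qty=9): fills=none; bids=[#4:4@105 #5:9@97] asks=[-]

Answer: bid=- ask=-
bid=- ask=98
bid=- ask=-
bid=- ask=-
bid=105 ask=-
bid=105 ask=-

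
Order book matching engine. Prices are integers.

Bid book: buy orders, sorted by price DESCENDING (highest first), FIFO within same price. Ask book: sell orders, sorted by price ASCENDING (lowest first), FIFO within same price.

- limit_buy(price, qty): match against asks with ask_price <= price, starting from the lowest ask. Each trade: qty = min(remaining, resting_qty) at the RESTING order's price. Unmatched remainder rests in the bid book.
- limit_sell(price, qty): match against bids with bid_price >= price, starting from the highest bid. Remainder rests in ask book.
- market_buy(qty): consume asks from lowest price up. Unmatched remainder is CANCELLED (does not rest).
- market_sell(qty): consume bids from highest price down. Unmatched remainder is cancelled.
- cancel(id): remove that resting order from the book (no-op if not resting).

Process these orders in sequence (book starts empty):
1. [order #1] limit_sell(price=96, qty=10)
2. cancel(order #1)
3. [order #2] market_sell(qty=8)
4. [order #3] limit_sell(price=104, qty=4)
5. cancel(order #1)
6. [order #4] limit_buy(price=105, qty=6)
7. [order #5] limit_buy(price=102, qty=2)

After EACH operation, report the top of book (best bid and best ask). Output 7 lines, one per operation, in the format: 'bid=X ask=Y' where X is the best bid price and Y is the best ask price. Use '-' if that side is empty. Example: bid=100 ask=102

Answer: bid=- ask=96
bid=- ask=-
bid=- ask=-
bid=- ask=104
bid=- ask=104
bid=105 ask=-
bid=105 ask=-

Derivation:
After op 1 [order #1] limit_sell(price=96, qty=10): fills=none; bids=[-] asks=[#1:10@96]
After op 2 cancel(order #1): fills=none; bids=[-] asks=[-]
After op 3 [order #2] market_sell(qty=8): fills=none; bids=[-] asks=[-]
After op 4 [order #3] limit_sell(price=104, qty=4): fills=none; bids=[-] asks=[#3:4@104]
After op 5 cancel(order #1): fills=none; bids=[-] asks=[#3:4@104]
After op 6 [order #4] limit_buy(price=105, qty=6): fills=#4x#3:4@104; bids=[#4:2@105] asks=[-]
After op 7 [order #5] limit_buy(price=102, qty=2): fills=none; bids=[#4:2@105 #5:2@102] asks=[-]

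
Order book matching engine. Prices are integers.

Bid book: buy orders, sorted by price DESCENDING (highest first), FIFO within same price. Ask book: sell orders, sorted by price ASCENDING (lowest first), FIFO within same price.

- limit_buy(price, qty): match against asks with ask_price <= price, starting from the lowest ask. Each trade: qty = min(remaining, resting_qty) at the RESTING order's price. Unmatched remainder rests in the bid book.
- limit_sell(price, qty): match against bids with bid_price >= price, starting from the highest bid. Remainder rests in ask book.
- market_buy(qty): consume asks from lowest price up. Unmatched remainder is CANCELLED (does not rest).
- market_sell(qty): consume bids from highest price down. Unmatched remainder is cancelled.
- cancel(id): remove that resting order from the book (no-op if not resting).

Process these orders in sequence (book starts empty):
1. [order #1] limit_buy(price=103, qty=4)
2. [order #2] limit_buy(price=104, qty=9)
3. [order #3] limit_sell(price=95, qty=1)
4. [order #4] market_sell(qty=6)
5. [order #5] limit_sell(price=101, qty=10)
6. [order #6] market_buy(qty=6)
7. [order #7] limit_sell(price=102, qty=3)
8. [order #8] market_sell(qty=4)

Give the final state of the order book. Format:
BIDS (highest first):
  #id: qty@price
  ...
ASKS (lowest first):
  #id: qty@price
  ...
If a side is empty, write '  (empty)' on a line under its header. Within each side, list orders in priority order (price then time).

After op 1 [order #1] limit_buy(price=103, qty=4): fills=none; bids=[#1:4@103] asks=[-]
After op 2 [order #2] limit_buy(price=104, qty=9): fills=none; bids=[#2:9@104 #1:4@103] asks=[-]
After op 3 [order #3] limit_sell(price=95, qty=1): fills=#2x#3:1@104; bids=[#2:8@104 #1:4@103] asks=[-]
After op 4 [order #4] market_sell(qty=6): fills=#2x#4:6@104; bids=[#2:2@104 #1:4@103] asks=[-]
After op 5 [order #5] limit_sell(price=101, qty=10): fills=#2x#5:2@104 #1x#5:4@103; bids=[-] asks=[#5:4@101]
After op 6 [order #6] market_buy(qty=6): fills=#6x#5:4@101; bids=[-] asks=[-]
After op 7 [order #7] limit_sell(price=102, qty=3): fills=none; bids=[-] asks=[#7:3@102]
After op 8 [order #8] market_sell(qty=4): fills=none; bids=[-] asks=[#7:3@102]

Answer: BIDS (highest first):
  (empty)
ASKS (lowest first):
  #7: 3@102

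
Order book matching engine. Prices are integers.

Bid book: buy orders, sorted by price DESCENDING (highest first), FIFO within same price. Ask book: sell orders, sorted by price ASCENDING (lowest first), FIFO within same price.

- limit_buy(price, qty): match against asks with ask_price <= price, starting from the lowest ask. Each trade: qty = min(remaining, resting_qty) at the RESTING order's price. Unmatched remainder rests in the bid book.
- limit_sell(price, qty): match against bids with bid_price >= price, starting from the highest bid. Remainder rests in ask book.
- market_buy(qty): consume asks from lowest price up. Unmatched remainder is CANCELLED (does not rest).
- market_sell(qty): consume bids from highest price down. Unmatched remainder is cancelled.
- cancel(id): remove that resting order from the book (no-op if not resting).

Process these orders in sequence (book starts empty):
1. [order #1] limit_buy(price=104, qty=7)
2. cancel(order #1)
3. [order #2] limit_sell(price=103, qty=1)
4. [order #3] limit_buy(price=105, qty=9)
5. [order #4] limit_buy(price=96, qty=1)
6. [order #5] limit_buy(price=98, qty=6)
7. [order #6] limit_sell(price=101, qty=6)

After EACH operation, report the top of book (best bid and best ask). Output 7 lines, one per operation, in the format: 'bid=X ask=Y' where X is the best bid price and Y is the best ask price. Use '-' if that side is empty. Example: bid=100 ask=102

After op 1 [order #1] limit_buy(price=104, qty=7): fills=none; bids=[#1:7@104] asks=[-]
After op 2 cancel(order #1): fills=none; bids=[-] asks=[-]
After op 3 [order #2] limit_sell(price=103, qty=1): fills=none; bids=[-] asks=[#2:1@103]
After op 4 [order #3] limit_buy(price=105, qty=9): fills=#3x#2:1@103; bids=[#3:8@105] asks=[-]
After op 5 [order #4] limit_buy(price=96, qty=1): fills=none; bids=[#3:8@105 #4:1@96] asks=[-]
After op 6 [order #5] limit_buy(price=98, qty=6): fills=none; bids=[#3:8@105 #5:6@98 #4:1@96] asks=[-]
After op 7 [order #6] limit_sell(price=101, qty=6): fills=#3x#6:6@105; bids=[#3:2@105 #5:6@98 #4:1@96] asks=[-]

Answer: bid=104 ask=-
bid=- ask=-
bid=- ask=103
bid=105 ask=-
bid=105 ask=-
bid=105 ask=-
bid=105 ask=-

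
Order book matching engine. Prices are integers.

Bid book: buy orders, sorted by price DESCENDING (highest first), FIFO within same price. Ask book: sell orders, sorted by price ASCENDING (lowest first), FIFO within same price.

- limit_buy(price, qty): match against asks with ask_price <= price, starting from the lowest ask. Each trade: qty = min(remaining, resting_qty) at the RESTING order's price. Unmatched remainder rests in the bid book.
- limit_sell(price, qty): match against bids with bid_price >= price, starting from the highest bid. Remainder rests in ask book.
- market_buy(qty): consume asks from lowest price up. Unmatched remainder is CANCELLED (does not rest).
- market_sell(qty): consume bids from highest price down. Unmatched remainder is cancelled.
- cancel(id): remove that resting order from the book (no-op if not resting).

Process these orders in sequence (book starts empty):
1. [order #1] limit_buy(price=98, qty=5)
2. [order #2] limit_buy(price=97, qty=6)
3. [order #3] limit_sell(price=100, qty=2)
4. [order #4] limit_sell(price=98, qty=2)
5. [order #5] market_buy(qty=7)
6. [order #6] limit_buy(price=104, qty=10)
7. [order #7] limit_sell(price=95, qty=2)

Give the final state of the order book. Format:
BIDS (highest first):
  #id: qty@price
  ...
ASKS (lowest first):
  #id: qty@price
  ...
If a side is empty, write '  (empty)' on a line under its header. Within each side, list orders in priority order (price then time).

Answer: BIDS (highest first):
  #6: 8@104
  #1: 3@98
  #2: 6@97
ASKS (lowest first):
  (empty)

Derivation:
After op 1 [order #1] limit_buy(price=98, qty=5): fills=none; bids=[#1:5@98] asks=[-]
After op 2 [order #2] limit_buy(price=97, qty=6): fills=none; bids=[#1:5@98 #2:6@97] asks=[-]
After op 3 [order #3] limit_sell(price=100, qty=2): fills=none; bids=[#1:5@98 #2:6@97] asks=[#3:2@100]
After op 4 [order #4] limit_sell(price=98, qty=2): fills=#1x#4:2@98; bids=[#1:3@98 #2:6@97] asks=[#3:2@100]
After op 5 [order #5] market_buy(qty=7): fills=#5x#3:2@100; bids=[#1:3@98 #2:6@97] asks=[-]
After op 6 [order #6] limit_buy(price=104, qty=10): fills=none; bids=[#6:10@104 #1:3@98 #2:6@97] asks=[-]
After op 7 [order #7] limit_sell(price=95, qty=2): fills=#6x#7:2@104; bids=[#6:8@104 #1:3@98 #2:6@97] asks=[-]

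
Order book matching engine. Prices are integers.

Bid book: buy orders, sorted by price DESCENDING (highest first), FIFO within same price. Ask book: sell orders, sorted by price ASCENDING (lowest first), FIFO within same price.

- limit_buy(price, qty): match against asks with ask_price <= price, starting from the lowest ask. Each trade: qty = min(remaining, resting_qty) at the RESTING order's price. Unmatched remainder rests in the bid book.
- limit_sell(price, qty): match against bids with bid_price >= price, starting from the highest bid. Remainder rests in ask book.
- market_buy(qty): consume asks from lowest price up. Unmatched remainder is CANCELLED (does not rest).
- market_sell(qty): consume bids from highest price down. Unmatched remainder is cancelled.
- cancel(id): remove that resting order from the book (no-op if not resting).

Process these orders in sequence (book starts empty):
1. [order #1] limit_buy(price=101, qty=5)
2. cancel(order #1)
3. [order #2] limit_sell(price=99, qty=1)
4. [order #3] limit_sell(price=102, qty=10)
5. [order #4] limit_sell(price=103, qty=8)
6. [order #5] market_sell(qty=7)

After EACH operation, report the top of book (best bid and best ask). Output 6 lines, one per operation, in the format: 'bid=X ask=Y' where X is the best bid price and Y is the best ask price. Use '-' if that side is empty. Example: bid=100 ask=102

Answer: bid=101 ask=-
bid=- ask=-
bid=- ask=99
bid=- ask=99
bid=- ask=99
bid=- ask=99

Derivation:
After op 1 [order #1] limit_buy(price=101, qty=5): fills=none; bids=[#1:5@101] asks=[-]
After op 2 cancel(order #1): fills=none; bids=[-] asks=[-]
After op 3 [order #2] limit_sell(price=99, qty=1): fills=none; bids=[-] asks=[#2:1@99]
After op 4 [order #3] limit_sell(price=102, qty=10): fills=none; bids=[-] asks=[#2:1@99 #3:10@102]
After op 5 [order #4] limit_sell(price=103, qty=8): fills=none; bids=[-] asks=[#2:1@99 #3:10@102 #4:8@103]
After op 6 [order #5] market_sell(qty=7): fills=none; bids=[-] asks=[#2:1@99 #3:10@102 #4:8@103]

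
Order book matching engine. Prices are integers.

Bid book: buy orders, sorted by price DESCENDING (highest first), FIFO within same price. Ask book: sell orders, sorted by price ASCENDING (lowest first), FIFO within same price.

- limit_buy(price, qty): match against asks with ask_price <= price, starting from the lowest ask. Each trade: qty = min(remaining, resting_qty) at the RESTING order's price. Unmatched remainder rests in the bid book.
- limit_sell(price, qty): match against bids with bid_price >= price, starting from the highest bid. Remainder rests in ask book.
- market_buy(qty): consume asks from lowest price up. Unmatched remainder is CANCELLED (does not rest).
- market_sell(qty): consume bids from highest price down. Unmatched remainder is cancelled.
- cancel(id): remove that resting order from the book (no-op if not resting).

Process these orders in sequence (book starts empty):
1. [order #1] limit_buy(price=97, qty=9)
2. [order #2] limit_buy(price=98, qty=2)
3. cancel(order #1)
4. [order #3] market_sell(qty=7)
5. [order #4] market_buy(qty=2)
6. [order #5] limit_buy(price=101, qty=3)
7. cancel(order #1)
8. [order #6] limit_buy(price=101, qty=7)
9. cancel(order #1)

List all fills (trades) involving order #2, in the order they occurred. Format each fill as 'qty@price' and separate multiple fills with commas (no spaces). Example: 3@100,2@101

After op 1 [order #1] limit_buy(price=97, qty=9): fills=none; bids=[#1:9@97] asks=[-]
After op 2 [order #2] limit_buy(price=98, qty=2): fills=none; bids=[#2:2@98 #1:9@97] asks=[-]
After op 3 cancel(order #1): fills=none; bids=[#2:2@98] asks=[-]
After op 4 [order #3] market_sell(qty=7): fills=#2x#3:2@98; bids=[-] asks=[-]
After op 5 [order #4] market_buy(qty=2): fills=none; bids=[-] asks=[-]
After op 6 [order #5] limit_buy(price=101, qty=3): fills=none; bids=[#5:3@101] asks=[-]
After op 7 cancel(order #1): fills=none; bids=[#5:3@101] asks=[-]
After op 8 [order #6] limit_buy(price=101, qty=7): fills=none; bids=[#5:3@101 #6:7@101] asks=[-]
After op 9 cancel(order #1): fills=none; bids=[#5:3@101 #6:7@101] asks=[-]

Answer: 2@98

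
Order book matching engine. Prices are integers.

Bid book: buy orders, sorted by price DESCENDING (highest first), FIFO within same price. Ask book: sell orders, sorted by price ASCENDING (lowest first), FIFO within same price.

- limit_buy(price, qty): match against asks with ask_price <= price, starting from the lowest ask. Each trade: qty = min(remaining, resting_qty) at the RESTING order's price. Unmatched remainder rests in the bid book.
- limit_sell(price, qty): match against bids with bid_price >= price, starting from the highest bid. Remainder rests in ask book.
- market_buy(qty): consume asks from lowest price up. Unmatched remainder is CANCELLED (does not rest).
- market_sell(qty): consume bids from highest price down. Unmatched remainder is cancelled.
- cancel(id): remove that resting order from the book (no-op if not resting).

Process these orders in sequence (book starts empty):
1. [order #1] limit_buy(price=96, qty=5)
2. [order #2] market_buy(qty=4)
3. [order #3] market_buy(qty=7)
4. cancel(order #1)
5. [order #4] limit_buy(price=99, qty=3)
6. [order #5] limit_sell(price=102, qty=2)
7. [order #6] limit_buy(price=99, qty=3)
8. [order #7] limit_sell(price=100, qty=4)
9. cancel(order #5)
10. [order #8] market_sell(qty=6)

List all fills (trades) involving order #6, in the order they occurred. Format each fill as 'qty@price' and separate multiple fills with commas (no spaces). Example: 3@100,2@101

Answer: 3@99

Derivation:
After op 1 [order #1] limit_buy(price=96, qty=5): fills=none; bids=[#1:5@96] asks=[-]
After op 2 [order #2] market_buy(qty=4): fills=none; bids=[#1:5@96] asks=[-]
After op 3 [order #3] market_buy(qty=7): fills=none; bids=[#1:5@96] asks=[-]
After op 4 cancel(order #1): fills=none; bids=[-] asks=[-]
After op 5 [order #4] limit_buy(price=99, qty=3): fills=none; bids=[#4:3@99] asks=[-]
After op 6 [order #5] limit_sell(price=102, qty=2): fills=none; bids=[#4:3@99] asks=[#5:2@102]
After op 7 [order #6] limit_buy(price=99, qty=3): fills=none; bids=[#4:3@99 #6:3@99] asks=[#5:2@102]
After op 8 [order #7] limit_sell(price=100, qty=4): fills=none; bids=[#4:3@99 #6:3@99] asks=[#7:4@100 #5:2@102]
After op 9 cancel(order #5): fills=none; bids=[#4:3@99 #6:3@99] asks=[#7:4@100]
After op 10 [order #8] market_sell(qty=6): fills=#4x#8:3@99 #6x#8:3@99; bids=[-] asks=[#7:4@100]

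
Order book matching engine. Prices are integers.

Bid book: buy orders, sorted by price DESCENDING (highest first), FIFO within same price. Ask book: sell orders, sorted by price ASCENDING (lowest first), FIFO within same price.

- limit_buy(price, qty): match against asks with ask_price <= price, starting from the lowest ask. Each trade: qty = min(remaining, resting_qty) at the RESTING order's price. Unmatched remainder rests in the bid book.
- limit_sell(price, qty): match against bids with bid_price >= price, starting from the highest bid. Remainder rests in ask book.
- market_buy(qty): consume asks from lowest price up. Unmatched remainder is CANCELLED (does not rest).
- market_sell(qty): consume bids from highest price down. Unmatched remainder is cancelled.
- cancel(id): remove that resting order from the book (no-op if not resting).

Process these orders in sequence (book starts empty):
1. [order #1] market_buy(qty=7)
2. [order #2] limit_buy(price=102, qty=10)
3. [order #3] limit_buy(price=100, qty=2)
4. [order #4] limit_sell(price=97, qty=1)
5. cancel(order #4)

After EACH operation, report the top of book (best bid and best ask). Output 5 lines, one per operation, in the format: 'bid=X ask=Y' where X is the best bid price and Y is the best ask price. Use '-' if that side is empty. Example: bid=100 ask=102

After op 1 [order #1] market_buy(qty=7): fills=none; bids=[-] asks=[-]
After op 2 [order #2] limit_buy(price=102, qty=10): fills=none; bids=[#2:10@102] asks=[-]
After op 3 [order #3] limit_buy(price=100, qty=2): fills=none; bids=[#2:10@102 #3:2@100] asks=[-]
After op 4 [order #4] limit_sell(price=97, qty=1): fills=#2x#4:1@102; bids=[#2:9@102 #3:2@100] asks=[-]
After op 5 cancel(order #4): fills=none; bids=[#2:9@102 #3:2@100] asks=[-]

Answer: bid=- ask=-
bid=102 ask=-
bid=102 ask=-
bid=102 ask=-
bid=102 ask=-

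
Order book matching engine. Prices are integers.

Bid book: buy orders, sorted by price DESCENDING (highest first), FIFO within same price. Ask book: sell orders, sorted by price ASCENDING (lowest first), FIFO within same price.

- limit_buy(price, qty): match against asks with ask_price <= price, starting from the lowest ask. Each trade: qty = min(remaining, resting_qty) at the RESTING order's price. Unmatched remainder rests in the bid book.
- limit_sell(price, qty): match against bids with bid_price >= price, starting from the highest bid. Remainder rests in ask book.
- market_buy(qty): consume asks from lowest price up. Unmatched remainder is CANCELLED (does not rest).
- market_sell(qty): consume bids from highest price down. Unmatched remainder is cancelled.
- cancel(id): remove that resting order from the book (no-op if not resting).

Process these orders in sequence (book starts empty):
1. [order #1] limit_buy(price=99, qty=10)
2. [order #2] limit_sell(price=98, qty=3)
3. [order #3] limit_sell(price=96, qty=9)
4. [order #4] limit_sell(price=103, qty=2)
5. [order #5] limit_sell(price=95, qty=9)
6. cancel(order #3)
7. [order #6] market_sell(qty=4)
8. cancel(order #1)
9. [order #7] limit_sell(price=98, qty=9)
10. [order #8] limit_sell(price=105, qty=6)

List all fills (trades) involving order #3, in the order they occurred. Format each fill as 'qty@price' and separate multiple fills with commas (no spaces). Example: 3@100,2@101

After op 1 [order #1] limit_buy(price=99, qty=10): fills=none; bids=[#1:10@99] asks=[-]
After op 2 [order #2] limit_sell(price=98, qty=3): fills=#1x#2:3@99; bids=[#1:7@99] asks=[-]
After op 3 [order #3] limit_sell(price=96, qty=9): fills=#1x#3:7@99; bids=[-] asks=[#3:2@96]
After op 4 [order #4] limit_sell(price=103, qty=2): fills=none; bids=[-] asks=[#3:2@96 #4:2@103]
After op 5 [order #5] limit_sell(price=95, qty=9): fills=none; bids=[-] asks=[#5:9@95 #3:2@96 #4:2@103]
After op 6 cancel(order #3): fills=none; bids=[-] asks=[#5:9@95 #4:2@103]
After op 7 [order #6] market_sell(qty=4): fills=none; bids=[-] asks=[#5:9@95 #4:2@103]
After op 8 cancel(order #1): fills=none; bids=[-] asks=[#5:9@95 #4:2@103]
After op 9 [order #7] limit_sell(price=98, qty=9): fills=none; bids=[-] asks=[#5:9@95 #7:9@98 #4:2@103]
After op 10 [order #8] limit_sell(price=105, qty=6): fills=none; bids=[-] asks=[#5:9@95 #7:9@98 #4:2@103 #8:6@105]

Answer: 7@99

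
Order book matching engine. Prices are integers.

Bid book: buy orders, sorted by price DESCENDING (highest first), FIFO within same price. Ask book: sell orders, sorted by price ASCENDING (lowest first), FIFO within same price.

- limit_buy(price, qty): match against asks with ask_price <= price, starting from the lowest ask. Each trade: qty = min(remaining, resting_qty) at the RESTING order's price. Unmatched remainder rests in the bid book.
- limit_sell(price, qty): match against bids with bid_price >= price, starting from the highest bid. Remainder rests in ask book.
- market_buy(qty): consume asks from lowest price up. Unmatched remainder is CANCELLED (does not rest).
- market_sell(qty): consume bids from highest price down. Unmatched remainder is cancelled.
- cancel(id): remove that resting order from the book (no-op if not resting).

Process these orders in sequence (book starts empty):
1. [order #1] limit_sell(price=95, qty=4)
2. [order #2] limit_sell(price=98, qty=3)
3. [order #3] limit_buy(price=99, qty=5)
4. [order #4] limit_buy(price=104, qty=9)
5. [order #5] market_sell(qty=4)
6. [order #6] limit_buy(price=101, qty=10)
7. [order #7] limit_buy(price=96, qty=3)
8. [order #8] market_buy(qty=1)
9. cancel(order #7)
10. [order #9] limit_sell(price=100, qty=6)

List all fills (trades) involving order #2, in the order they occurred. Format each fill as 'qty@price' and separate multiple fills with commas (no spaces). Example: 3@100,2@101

After op 1 [order #1] limit_sell(price=95, qty=4): fills=none; bids=[-] asks=[#1:4@95]
After op 2 [order #2] limit_sell(price=98, qty=3): fills=none; bids=[-] asks=[#1:4@95 #2:3@98]
After op 3 [order #3] limit_buy(price=99, qty=5): fills=#3x#1:4@95 #3x#2:1@98; bids=[-] asks=[#2:2@98]
After op 4 [order #4] limit_buy(price=104, qty=9): fills=#4x#2:2@98; bids=[#4:7@104] asks=[-]
After op 5 [order #5] market_sell(qty=4): fills=#4x#5:4@104; bids=[#4:3@104] asks=[-]
After op 6 [order #6] limit_buy(price=101, qty=10): fills=none; bids=[#4:3@104 #6:10@101] asks=[-]
After op 7 [order #7] limit_buy(price=96, qty=3): fills=none; bids=[#4:3@104 #6:10@101 #7:3@96] asks=[-]
After op 8 [order #8] market_buy(qty=1): fills=none; bids=[#4:3@104 #6:10@101 #7:3@96] asks=[-]
After op 9 cancel(order #7): fills=none; bids=[#4:3@104 #6:10@101] asks=[-]
After op 10 [order #9] limit_sell(price=100, qty=6): fills=#4x#9:3@104 #6x#9:3@101; bids=[#6:7@101] asks=[-]

Answer: 1@98,2@98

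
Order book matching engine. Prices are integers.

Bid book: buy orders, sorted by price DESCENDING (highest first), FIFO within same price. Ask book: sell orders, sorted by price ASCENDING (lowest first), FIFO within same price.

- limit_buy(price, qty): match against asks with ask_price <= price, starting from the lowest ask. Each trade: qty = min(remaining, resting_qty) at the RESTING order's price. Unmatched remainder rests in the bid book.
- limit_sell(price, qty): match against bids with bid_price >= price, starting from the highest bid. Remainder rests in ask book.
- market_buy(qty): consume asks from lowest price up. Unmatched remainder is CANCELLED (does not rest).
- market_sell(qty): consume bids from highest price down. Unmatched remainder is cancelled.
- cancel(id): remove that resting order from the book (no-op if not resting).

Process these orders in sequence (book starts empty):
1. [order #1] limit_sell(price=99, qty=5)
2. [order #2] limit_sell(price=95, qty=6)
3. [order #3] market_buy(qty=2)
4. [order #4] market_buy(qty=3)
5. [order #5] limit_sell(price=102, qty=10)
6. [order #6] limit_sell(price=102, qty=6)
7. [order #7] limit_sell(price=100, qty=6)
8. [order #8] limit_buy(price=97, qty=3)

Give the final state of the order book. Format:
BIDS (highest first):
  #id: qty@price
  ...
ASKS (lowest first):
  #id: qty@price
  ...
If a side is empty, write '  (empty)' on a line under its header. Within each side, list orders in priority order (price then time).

Answer: BIDS (highest first):
  #8: 2@97
ASKS (lowest first):
  #1: 5@99
  #7: 6@100
  #5: 10@102
  #6: 6@102

Derivation:
After op 1 [order #1] limit_sell(price=99, qty=5): fills=none; bids=[-] asks=[#1:5@99]
After op 2 [order #2] limit_sell(price=95, qty=6): fills=none; bids=[-] asks=[#2:6@95 #1:5@99]
After op 3 [order #3] market_buy(qty=2): fills=#3x#2:2@95; bids=[-] asks=[#2:4@95 #1:5@99]
After op 4 [order #4] market_buy(qty=3): fills=#4x#2:3@95; bids=[-] asks=[#2:1@95 #1:5@99]
After op 5 [order #5] limit_sell(price=102, qty=10): fills=none; bids=[-] asks=[#2:1@95 #1:5@99 #5:10@102]
After op 6 [order #6] limit_sell(price=102, qty=6): fills=none; bids=[-] asks=[#2:1@95 #1:5@99 #5:10@102 #6:6@102]
After op 7 [order #7] limit_sell(price=100, qty=6): fills=none; bids=[-] asks=[#2:1@95 #1:5@99 #7:6@100 #5:10@102 #6:6@102]
After op 8 [order #8] limit_buy(price=97, qty=3): fills=#8x#2:1@95; bids=[#8:2@97] asks=[#1:5@99 #7:6@100 #5:10@102 #6:6@102]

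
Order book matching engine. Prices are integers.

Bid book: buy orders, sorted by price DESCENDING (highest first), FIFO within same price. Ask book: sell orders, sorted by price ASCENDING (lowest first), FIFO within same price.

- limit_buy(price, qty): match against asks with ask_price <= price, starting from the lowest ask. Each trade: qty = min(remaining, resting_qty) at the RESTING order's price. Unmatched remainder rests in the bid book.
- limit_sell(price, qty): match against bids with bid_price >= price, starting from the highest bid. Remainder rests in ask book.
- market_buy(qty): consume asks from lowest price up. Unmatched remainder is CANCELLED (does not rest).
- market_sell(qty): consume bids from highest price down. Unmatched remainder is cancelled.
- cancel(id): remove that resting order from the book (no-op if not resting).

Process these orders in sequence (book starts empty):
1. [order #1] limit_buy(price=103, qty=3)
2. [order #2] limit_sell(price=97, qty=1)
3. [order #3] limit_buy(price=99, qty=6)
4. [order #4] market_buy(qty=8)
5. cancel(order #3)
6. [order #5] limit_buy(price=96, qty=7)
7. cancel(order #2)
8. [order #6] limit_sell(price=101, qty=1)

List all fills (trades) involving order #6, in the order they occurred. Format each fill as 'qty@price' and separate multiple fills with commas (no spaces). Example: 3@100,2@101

After op 1 [order #1] limit_buy(price=103, qty=3): fills=none; bids=[#1:3@103] asks=[-]
After op 2 [order #2] limit_sell(price=97, qty=1): fills=#1x#2:1@103; bids=[#1:2@103] asks=[-]
After op 3 [order #3] limit_buy(price=99, qty=6): fills=none; bids=[#1:2@103 #3:6@99] asks=[-]
After op 4 [order #4] market_buy(qty=8): fills=none; bids=[#1:2@103 #3:6@99] asks=[-]
After op 5 cancel(order #3): fills=none; bids=[#1:2@103] asks=[-]
After op 6 [order #5] limit_buy(price=96, qty=7): fills=none; bids=[#1:2@103 #5:7@96] asks=[-]
After op 7 cancel(order #2): fills=none; bids=[#1:2@103 #5:7@96] asks=[-]
After op 8 [order #6] limit_sell(price=101, qty=1): fills=#1x#6:1@103; bids=[#1:1@103 #5:7@96] asks=[-]

Answer: 1@103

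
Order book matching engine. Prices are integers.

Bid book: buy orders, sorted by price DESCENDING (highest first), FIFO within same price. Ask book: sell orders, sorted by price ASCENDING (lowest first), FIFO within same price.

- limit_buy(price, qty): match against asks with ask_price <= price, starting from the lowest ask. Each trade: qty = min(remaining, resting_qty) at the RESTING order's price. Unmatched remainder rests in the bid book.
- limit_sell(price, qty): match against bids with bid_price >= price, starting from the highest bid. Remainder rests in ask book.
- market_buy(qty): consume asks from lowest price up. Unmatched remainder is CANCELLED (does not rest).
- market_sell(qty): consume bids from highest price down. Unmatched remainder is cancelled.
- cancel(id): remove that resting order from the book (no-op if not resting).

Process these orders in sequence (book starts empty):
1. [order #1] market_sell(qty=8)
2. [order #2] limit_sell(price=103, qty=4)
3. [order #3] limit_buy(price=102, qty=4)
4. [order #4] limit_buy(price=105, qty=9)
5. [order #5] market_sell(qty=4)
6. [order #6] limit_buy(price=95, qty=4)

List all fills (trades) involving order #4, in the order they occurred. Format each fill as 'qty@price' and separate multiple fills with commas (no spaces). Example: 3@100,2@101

After op 1 [order #1] market_sell(qty=8): fills=none; bids=[-] asks=[-]
After op 2 [order #2] limit_sell(price=103, qty=4): fills=none; bids=[-] asks=[#2:4@103]
After op 3 [order #3] limit_buy(price=102, qty=4): fills=none; bids=[#3:4@102] asks=[#2:4@103]
After op 4 [order #4] limit_buy(price=105, qty=9): fills=#4x#2:4@103; bids=[#4:5@105 #3:4@102] asks=[-]
After op 5 [order #5] market_sell(qty=4): fills=#4x#5:4@105; bids=[#4:1@105 #3:4@102] asks=[-]
After op 6 [order #6] limit_buy(price=95, qty=4): fills=none; bids=[#4:1@105 #3:4@102 #6:4@95] asks=[-]

Answer: 4@103,4@105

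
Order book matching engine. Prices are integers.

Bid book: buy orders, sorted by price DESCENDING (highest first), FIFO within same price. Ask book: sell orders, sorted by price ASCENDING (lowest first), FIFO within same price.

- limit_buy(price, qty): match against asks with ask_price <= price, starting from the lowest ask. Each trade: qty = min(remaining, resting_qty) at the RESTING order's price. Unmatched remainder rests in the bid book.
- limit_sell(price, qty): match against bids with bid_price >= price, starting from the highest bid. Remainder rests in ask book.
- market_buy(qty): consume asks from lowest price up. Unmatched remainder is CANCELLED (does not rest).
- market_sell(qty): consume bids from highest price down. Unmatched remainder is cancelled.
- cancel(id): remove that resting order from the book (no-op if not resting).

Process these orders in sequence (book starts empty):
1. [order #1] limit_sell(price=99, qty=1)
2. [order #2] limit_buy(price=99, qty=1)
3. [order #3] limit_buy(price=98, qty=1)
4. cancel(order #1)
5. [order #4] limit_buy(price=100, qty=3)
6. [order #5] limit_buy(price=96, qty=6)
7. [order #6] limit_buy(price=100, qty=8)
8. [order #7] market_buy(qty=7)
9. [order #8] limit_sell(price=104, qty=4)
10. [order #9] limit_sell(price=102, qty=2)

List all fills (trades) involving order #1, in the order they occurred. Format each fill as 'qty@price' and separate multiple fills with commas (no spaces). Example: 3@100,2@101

After op 1 [order #1] limit_sell(price=99, qty=1): fills=none; bids=[-] asks=[#1:1@99]
After op 2 [order #2] limit_buy(price=99, qty=1): fills=#2x#1:1@99; bids=[-] asks=[-]
After op 3 [order #3] limit_buy(price=98, qty=1): fills=none; bids=[#3:1@98] asks=[-]
After op 4 cancel(order #1): fills=none; bids=[#3:1@98] asks=[-]
After op 5 [order #4] limit_buy(price=100, qty=3): fills=none; bids=[#4:3@100 #3:1@98] asks=[-]
After op 6 [order #5] limit_buy(price=96, qty=6): fills=none; bids=[#4:3@100 #3:1@98 #5:6@96] asks=[-]
After op 7 [order #6] limit_buy(price=100, qty=8): fills=none; bids=[#4:3@100 #6:8@100 #3:1@98 #5:6@96] asks=[-]
After op 8 [order #7] market_buy(qty=7): fills=none; bids=[#4:3@100 #6:8@100 #3:1@98 #5:6@96] asks=[-]
After op 9 [order #8] limit_sell(price=104, qty=4): fills=none; bids=[#4:3@100 #6:8@100 #3:1@98 #5:6@96] asks=[#8:4@104]
After op 10 [order #9] limit_sell(price=102, qty=2): fills=none; bids=[#4:3@100 #6:8@100 #3:1@98 #5:6@96] asks=[#9:2@102 #8:4@104]

Answer: 1@99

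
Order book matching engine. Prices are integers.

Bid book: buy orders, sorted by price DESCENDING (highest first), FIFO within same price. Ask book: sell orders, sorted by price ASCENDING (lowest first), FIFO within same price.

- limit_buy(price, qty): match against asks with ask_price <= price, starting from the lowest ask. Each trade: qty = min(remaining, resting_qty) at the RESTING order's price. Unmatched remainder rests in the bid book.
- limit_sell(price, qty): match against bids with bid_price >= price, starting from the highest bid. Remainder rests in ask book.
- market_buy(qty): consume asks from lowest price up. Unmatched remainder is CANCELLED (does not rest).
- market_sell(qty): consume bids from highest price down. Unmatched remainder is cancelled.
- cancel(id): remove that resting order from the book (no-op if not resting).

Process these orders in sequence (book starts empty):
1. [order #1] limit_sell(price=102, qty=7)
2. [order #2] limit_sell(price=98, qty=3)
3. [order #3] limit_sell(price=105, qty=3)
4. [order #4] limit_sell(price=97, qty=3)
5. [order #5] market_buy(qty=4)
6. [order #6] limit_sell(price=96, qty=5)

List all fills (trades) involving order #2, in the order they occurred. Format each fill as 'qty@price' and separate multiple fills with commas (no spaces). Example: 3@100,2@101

After op 1 [order #1] limit_sell(price=102, qty=7): fills=none; bids=[-] asks=[#1:7@102]
After op 2 [order #2] limit_sell(price=98, qty=3): fills=none; bids=[-] asks=[#2:3@98 #1:7@102]
After op 3 [order #3] limit_sell(price=105, qty=3): fills=none; bids=[-] asks=[#2:3@98 #1:7@102 #3:3@105]
After op 4 [order #4] limit_sell(price=97, qty=3): fills=none; bids=[-] asks=[#4:3@97 #2:3@98 #1:7@102 #3:3@105]
After op 5 [order #5] market_buy(qty=4): fills=#5x#4:3@97 #5x#2:1@98; bids=[-] asks=[#2:2@98 #1:7@102 #3:3@105]
After op 6 [order #6] limit_sell(price=96, qty=5): fills=none; bids=[-] asks=[#6:5@96 #2:2@98 #1:7@102 #3:3@105]

Answer: 1@98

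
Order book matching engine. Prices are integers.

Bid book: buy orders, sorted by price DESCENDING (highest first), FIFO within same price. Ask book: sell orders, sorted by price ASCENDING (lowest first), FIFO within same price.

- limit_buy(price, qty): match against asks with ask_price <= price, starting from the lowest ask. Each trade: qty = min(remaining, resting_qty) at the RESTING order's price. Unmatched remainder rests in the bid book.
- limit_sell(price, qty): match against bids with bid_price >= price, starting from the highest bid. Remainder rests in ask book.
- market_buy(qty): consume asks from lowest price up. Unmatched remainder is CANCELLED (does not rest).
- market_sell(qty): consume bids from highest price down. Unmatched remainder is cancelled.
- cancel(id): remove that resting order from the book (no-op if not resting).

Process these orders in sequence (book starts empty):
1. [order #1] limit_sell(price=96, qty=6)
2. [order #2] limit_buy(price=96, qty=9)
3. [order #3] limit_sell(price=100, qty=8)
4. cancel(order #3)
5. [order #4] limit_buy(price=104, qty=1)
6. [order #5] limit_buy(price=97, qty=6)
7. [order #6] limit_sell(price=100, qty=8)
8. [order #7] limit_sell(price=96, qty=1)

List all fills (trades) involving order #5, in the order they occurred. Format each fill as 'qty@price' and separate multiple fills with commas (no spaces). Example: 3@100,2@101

Answer: 1@97

Derivation:
After op 1 [order #1] limit_sell(price=96, qty=6): fills=none; bids=[-] asks=[#1:6@96]
After op 2 [order #2] limit_buy(price=96, qty=9): fills=#2x#1:6@96; bids=[#2:3@96] asks=[-]
After op 3 [order #3] limit_sell(price=100, qty=8): fills=none; bids=[#2:3@96] asks=[#3:8@100]
After op 4 cancel(order #3): fills=none; bids=[#2:3@96] asks=[-]
After op 5 [order #4] limit_buy(price=104, qty=1): fills=none; bids=[#4:1@104 #2:3@96] asks=[-]
After op 6 [order #5] limit_buy(price=97, qty=6): fills=none; bids=[#4:1@104 #5:6@97 #2:3@96] asks=[-]
After op 7 [order #6] limit_sell(price=100, qty=8): fills=#4x#6:1@104; bids=[#5:6@97 #2:3@96] asks=[#6:7@100]
After op 8 [order #7] limit_sell(price=96, qty=1): fills=#5x#7:1@97; bids=[#5:5@97 #2:3@96] asks=[#6:7@100]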